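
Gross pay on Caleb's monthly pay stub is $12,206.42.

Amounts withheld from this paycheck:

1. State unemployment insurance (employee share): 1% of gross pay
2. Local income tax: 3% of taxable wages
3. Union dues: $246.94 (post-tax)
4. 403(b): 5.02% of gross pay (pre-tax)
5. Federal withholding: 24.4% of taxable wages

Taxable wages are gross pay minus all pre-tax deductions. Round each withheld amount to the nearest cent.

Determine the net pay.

$8,048.00

403(b): $12,206.42 × 0.0502 = $612.76
Taxable wages = $12,206.42 − $612.76 = $11,593.66
Local income tax: $11,593.66 × 0.03 = $347.81
Federal withholding: $11,593.66 × 0.244 = $2,828.85
State unemployment insurance (employee share): $12,206.42 × 0.01 = $122.06
Union dues: $246.94
Total deductions = $612.76 + $347.81 + $2,828.85 + $122.06 + $246.94 = $4,158.42
Net pay = $12,206.42 − $4,158.42 = $8,048.00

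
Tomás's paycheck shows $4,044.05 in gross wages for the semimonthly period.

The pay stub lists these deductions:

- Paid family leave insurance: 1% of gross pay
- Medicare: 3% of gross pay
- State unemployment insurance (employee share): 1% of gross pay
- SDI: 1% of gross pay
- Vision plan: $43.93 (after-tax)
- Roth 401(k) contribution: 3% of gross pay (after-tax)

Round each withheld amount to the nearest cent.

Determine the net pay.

Medicare: $4,044.05 × 0.03 = $121.32
State unemployment insurance (employee share): $4,044.05 × 0.01 = $40.44
SDI: $4,044.05 × 0.01 = $40.44
Paid family leave insurance: $4,044.05 × 0.01 = $40.44
Roth 401(k) contribution: $4,044.05 × 0.03 = $121.32
Vision plan: $43.93
Total deductions = $121.32 + $40.44 + $40.44 + $40.44 + $121.32 + $43.93 = $407.89
Net pay = $4,044.05 − $407.89 = $3,636.16

$3,636.16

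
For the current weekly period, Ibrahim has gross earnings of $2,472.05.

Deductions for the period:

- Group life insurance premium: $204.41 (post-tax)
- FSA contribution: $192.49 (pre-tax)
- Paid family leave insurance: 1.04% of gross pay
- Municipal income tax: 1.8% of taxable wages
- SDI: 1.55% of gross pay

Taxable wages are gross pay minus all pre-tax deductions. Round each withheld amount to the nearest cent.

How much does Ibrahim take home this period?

FSA contribution: $192.49
Taxable wages = $2,472.05 − $192.49 = $2,279.56
Municipal income tax: $2,279.56 × 0.018 = $41.03
Paid family leave insurance: $2,472.05 × 0.0104 = $25.71
SDI: $2,472.05 × 0.0155 = $38.32
Group life insurance premium: $204.41
Total deductions = $192.49 + $41.03 + $25.71 + $38.32 + $204.41 = $501.96
Net pay = $2,472.05 − $501.96 = $1,970.09

$1,970.09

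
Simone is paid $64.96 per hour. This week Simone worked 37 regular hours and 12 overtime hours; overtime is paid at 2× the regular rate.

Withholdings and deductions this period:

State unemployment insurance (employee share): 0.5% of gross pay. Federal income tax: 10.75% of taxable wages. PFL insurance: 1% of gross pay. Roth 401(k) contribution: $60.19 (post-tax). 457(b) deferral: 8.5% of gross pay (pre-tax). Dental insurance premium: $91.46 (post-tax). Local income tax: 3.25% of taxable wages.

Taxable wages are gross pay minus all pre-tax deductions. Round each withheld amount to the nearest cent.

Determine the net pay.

Regular pay: 37 × $64.96 = $2,403.52
Overtime pay: 12 × $64.96 × 2 = $1,559.04
Gross pay = $2,403.52 + $1,559.04 = $3,962.56
457(b) deferral: $3,962.56 × 0.085 = $336.82
Taxable wages = $3,962.56 − $336.82 = $3,625.74
Local income tax: $3,625.74 × 0.0325 = $117.84
Federal income tax: $3,625.74 × 0.1075 = $389.77
State unemployment insurance (employee share): $3,962.56 × 0.005 = $19.81
PFL insurance: $3,962.56 × 0.01 = $39.63
Dental insurance premium: $91.46
Roth 401(k) contribution: $60.19
Total deductions = $336.82 + $117.84 + $389.77 + $19.81 + $39.63 + $91.46 + $60.19 = $1,055.52
Net pay = $3,962.56 − $1,055.52 = $2,907.04

$2,907.04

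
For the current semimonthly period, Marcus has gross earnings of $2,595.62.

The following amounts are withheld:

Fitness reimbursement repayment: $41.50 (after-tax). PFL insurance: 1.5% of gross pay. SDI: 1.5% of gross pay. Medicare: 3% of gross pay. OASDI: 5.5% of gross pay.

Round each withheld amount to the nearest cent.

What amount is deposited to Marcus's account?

$2,255.63

Medicare: $2,595.62 × 0.03 = $77.87
SDI: $2,595.62 × 0.015 = $38.93
PFL insurance: $2,595.62 × 0.015 = $38.93
OASDI: $2,595.62 × 0.055 = $142.76
Fitness reimbursement repayment: $41.50
Total deductions = $77.87 + $38.93 + $38.93 + $142.76 + $41.50 = $339.99
Net pay = $2,595.62 − $339.99 = $2,255.63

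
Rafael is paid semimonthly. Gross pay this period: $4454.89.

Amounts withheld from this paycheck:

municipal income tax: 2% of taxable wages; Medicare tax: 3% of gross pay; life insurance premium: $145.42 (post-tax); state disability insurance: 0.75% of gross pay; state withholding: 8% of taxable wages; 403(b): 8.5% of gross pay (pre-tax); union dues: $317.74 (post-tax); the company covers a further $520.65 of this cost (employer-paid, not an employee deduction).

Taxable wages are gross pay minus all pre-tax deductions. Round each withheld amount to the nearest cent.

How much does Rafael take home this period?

$3038.38

403(b): $4454.89 × 0.085 = $378.67
Taxable wages = $4454.89 − $378.67 = $4076.22
State withholding: $4076.22 × 0.08 = $326.10
Municipal income tax: $4076.22 × 0.02 = $81.52
Medicare tax: $4454.89 × 0.03 = $133.65
State disability insurance: $4454.89 × 0.0075 = $33.41
Union dues: $317.74
Life insurance premium: $145.42
(Employer's $520.65 toward union dues is not withheld from the employee.)
Total deductions = $378.67 + $326.10 + $81.52 + $133.65 + $33.41 + $317.74 + $145.42 = $1416.51
Net pay = $4454.89 − $1416.51 = $3038.38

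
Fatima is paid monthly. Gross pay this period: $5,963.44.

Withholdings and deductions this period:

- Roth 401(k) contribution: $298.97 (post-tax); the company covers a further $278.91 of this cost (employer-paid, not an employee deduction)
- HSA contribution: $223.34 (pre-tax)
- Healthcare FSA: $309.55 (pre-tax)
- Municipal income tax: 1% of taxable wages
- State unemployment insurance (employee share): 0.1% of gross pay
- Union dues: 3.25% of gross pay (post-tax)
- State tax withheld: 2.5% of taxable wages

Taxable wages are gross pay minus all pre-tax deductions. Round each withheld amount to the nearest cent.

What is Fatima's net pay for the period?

HSA contribution: $223.34
Healthcare FSA: $309.55
Pre-tax total = $223.34 + $309.55 = $532.89
Taxable wages = $5,963.44 − $532.89 = $5,430.55
Municipal income tax: $5,430.55 × 0.01 = $54.31
State tax withheld: $5,430.55 × 0.025 = $135.76
State unemployment insurance (employee share): $5,963.44 × 0.001 = $5.96
Union dues: $5,963.44 × 0.0325 = $193.81
Roth 401(k) contribution: $298.97
(Employer's $278.91 toward Roth 401(k) contribution is not withheld from the employee.)
Total deductions = $223.34 + $309.55 + $54.31 + $135.76 + $5.96 + $193.81 + $298.97 = $1,221.70
Net pay = $5,963.44 − $1,221.70 = $4,741.74

$4,741.74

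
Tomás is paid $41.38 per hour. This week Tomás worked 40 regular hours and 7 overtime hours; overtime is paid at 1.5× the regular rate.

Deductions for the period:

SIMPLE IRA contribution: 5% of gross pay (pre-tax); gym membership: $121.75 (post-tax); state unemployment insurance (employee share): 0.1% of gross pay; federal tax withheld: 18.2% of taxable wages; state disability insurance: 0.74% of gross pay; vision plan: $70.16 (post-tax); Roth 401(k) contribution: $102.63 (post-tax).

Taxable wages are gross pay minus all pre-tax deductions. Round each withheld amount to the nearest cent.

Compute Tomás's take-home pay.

Regular pay: 40 × $41.38 = $1655.20
Overtime pay: 7 × $41.38 × 1.5 = $434.49
Gross pay = $1655.20 + $434.49 = $2089.69
SIMPLE IRA contribution: $2089.69 × 0.05 = $104.48
Taxable wages = $2089.69 − $104.48 = $1985.21
Federal tax withheld: $1985.21 × 0.182 = $361.31
State unemployment insurance (employee share): $2089.69 × 0.001 = $2.09
State disability insurance: $2089.69 × 0.0074 = $15.46
Gym membership: $121.75
Roth 401(k) contribution: $102.63
Vision plan: $70.16
Total deductions = $104.48 + $361.31 + $2.09 + $15.46 + $121.75 + $102.63 + $70.16 = $777.88
Net pay = $2089.69 − $777.88 = $1311.81

$1311.81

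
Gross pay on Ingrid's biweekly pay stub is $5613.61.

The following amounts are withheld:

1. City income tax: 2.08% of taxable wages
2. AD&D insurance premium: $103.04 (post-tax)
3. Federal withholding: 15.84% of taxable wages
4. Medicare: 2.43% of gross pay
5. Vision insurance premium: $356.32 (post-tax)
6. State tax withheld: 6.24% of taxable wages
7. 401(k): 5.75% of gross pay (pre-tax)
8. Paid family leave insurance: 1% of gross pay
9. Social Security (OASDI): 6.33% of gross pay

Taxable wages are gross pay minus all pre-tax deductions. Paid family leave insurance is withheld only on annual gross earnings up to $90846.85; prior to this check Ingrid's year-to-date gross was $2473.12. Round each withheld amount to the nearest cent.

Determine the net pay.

$3005.31

401(k): $5613.61 × 0.0575 = $322.78
Taxable wages = $5613.61 − $322.78 = $5290.83
City income tax: $5290.83 × 0.0208 = $110.05
State tax withheld: $5290.83 × 0.0624 = $330.15
Federal withholding: $5290.83 × 0.1584 = $838.07
Medicare: $5613.61 × 0.0243 = $136.41
Social Security (OASDI): $5613.61 × 0.0633 = $355.34
Paid family leave insurance: cap not yet reached, full $5613.61 is subject → $5613.61 × 0.01 = $56.14
AD&D insurance premium: $103.04
Vision insurance premium: $356.32
Total deductions = $322.78 + $110.05 + $330.15 + $838.07 + $136.41 + $355.34 + $56.14 + $103.04 + $356.32 = $2608.30
Net pay = $5613.61 − $2608.30 = $3005.31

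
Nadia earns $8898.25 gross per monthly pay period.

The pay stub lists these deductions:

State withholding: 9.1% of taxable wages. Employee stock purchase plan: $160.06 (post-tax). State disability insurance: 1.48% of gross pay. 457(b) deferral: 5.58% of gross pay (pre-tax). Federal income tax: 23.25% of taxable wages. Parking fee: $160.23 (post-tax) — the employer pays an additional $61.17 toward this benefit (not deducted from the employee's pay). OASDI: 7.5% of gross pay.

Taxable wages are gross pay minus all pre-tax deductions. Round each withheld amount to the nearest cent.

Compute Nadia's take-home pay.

$4564.42

457(b) deferral: $8898.25 × 0.0558 = $496.52
Taxable wages = $8898.25 − $496.52 = $8401.73
State withholding: $8401.73 × 0.091 = $764.56
Federal income tax: $8401.73 × 0.2325 = $1953.40
OASDI: $8898.25 × 0.075 = $667.37
State disability insurance: $8898.25 × 0.0148 = $131.69
Employee stock purchase plan: $160.06
Parking fee: $160.23
(Employer's $61.17 toward parking fee is not withheld from the employee.)
Total deductions = $496.52 + $764.56 + $1953.40 + $667.37 + $131.69 + $160.06 + $160.23 = $4333.83
Net pay = $8898.25 − $4333.83 = $4564.42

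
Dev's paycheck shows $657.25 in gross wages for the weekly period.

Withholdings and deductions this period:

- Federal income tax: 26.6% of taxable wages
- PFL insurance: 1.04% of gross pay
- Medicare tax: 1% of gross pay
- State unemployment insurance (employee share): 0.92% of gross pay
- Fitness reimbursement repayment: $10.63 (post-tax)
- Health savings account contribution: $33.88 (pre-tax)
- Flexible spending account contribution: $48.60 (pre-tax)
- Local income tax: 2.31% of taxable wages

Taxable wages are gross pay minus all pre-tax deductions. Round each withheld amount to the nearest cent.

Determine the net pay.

$378.51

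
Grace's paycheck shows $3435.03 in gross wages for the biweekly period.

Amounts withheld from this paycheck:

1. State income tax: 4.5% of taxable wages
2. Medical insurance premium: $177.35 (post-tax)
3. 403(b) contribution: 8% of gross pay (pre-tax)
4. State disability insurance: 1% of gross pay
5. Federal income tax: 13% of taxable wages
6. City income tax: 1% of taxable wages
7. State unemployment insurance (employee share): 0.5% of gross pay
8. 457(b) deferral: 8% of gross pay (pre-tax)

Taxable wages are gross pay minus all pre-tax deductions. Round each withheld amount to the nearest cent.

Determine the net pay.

403(b) contribution: $3435.03 × 0.08 = $274.80
457(b) deferral: $3435.03 × 0.08 = $274.80
Pre-tax total = $274.80 + $274.80 = $549.60
Taxable wages = $3435.03 − $549.60 = $2885.43
Federal income tax: $2885.43 × 0.13 = $375.11
City income tax: $2885.43 × 0.01 = $28.85
State income tax: $2885.43 × 0.045 = $129.84
State unemployment insurance (employee share): $3435.03 × 0.005 = $17.18
State disability insurance: $3435.03 × 0.01 = $34.35
Medical insurance premium: $177.35
Total deductions = $274.80 + $274.80 + $375.11 + $28.85 + $129.84 + $17.18 + $34.35 + $177.35 = $1312.28
Net pay = $3435.03 − $1312.28 = $2122.75

$2122.75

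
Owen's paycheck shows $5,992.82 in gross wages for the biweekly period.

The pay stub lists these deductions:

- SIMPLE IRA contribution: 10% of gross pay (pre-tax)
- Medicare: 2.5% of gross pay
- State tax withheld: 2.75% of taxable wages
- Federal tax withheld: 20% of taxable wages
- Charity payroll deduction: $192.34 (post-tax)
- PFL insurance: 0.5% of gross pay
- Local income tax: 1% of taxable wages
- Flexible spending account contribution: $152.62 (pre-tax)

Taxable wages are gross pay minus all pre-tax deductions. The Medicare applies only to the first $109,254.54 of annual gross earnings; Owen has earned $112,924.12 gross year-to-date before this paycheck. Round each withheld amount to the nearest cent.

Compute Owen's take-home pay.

$3,773.90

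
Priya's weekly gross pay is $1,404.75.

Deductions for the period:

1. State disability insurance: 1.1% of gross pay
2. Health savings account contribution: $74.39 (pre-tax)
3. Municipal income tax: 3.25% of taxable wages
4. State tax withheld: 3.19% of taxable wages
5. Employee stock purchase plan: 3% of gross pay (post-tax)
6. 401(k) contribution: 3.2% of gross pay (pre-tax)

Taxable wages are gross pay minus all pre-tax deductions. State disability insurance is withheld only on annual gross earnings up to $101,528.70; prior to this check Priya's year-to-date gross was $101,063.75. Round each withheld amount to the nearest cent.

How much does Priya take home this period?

401(k) contribution: $1,404.75 × 0.032 = $44.95
Health savings account contribution: $74.39
Pre-tax total = $44.95 + $74.39 = $119.34
Taxable wages = $1,404.75 − $119.34 = $1,285.41
Municipal income tax: $1,285.41 × 0.0325 = $41.78
State tax withheld: $1,285.41 × 0.0319 = $41.00
State disability insurance: only $101,528.70 − $101,063.75 = $464.95 of this check is subject → $464.95 × 0.011 = $5.11
Employee stock purchase plan: $1,404.75 × 0.03 = $42.14
Total deductions = $44.95 + $74.39 + $41.78 + $41.00 + $5.11 + $42.14 = $249.37
Net pay = $1,404.75 − $249.37 = $1,155.38

$1,155.38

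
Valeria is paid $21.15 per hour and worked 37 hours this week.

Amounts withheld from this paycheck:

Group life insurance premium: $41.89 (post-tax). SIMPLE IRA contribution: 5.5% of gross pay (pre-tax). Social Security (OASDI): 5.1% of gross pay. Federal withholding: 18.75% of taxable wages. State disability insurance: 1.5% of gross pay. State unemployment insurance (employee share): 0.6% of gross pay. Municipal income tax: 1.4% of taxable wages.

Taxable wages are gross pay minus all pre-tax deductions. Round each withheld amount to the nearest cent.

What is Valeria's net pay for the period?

Gross pay: 37 × $21.15 = $782.55
SIMPLE IRA contribution: $782.55 × 0.055 = $43.04
Taxable wages = $782.55 − $43.04 = $739.51
Municipal income tax: $739.51 × 0.014 = $10.35
Federal withholding: $739.51 × 0.1875 = $138.66
State unemployment insurance (employee share): $782.55 × 0.006 = $4.70
Social Security (OASDI): $782.55 × 0.051 = $39.91
State disability insurance: $782.55 × 0.015 = $11.74
Group life insurance premium: $41.89
Total deductions = $43.04 + $10.35 + $138.66 + $4.70 + $39.91 + $11.74 + $41.89 = $290.29
Net pay = $782.55 − $290.29 = $492.26

$492.26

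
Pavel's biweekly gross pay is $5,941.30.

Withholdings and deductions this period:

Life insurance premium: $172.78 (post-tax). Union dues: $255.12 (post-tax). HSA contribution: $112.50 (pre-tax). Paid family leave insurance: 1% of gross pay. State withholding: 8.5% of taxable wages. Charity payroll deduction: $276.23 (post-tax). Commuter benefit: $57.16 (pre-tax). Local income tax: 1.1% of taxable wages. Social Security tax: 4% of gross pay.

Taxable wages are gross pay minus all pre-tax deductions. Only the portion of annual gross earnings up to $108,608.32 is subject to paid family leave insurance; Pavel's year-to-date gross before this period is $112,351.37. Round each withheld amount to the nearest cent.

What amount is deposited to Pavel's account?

$4,275.78

HSA contribution: $112.50
Commuter benefit: $57.16
Pre-tax total = $112.50 + $57.16 = $169.66
Taxable wages = $5,941.30 − $169.66 = $5,771.64
State withholding: $5,771.64 × 0.085 = $490.59
Local income tax: $5,771.64 × 0.011 = $63.49
Paid family leave insurance: annual cap $108,608.32 already reached (YTD $112,351.37), so $0.00
Social Security tax: $5,941.30 × 0.04 = $237.65
Union dues: $255.12
Charity payroll deduction: $276.23
Life insurance premium: $172.78
Total deductions = $112.50 + $57.16 + $490.59 + $63.49 + $0.00 + $237.65 + $255.12 + $276.23 + $172.78 = $1,665.52
Net pay = $5,941.30 − $1,665.52 = $4,275.78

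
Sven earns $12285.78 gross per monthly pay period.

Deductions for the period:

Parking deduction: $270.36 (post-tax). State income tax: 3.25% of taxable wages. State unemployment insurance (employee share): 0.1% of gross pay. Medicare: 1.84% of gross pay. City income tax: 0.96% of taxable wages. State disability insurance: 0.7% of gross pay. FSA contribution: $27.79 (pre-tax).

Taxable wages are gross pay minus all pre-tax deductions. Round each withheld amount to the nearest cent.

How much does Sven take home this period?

$11147.22

FSA contribution: $27.79
Taxable wages = $12285.78 − $27.79 = $12257.99
City income tax: $12257.99 × 0.0096 = $117.68
State income tax: $12257.99 × 0.0325 = $398.38
State disability insurance: $12285.78 × 0.007 = $86.00
State unemployment insurance (employee share): $12285.78 × 0.001 = $12.29
Medicare: $12285.78 × 0.0184 = $226.06
Parking deduction: $270.36
Total deductions = $27.79 + $117.68 + $398.38 + $86.00 + $12.29 + $226.06 + $270.36 = $1138.56
Net pay = $12285.78 − $1138.56 = $11147.22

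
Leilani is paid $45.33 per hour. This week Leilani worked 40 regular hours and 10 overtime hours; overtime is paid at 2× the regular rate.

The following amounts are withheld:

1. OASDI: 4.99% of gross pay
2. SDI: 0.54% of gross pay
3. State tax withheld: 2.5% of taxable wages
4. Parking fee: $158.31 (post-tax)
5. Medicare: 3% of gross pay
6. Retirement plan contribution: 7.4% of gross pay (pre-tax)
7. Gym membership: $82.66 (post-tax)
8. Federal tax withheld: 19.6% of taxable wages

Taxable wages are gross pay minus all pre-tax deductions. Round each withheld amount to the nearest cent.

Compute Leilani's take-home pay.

Regular pay: 40 × $45.33 = $1,813.20
Overtime pay: 10 × $45.33 × 2 = $906.60
Gross pay = $1,813.20 + $906.60 = $2,719.80
Retirement plan contribution: $2,719.80 × 0.074 = $201.27
Taxable wages = $2,719.80 − $201.27 = $2,518.53
Federal tax withheld: $2,518.53 × 0.196 = $493.63
State tax withheld: $2,518.53 × 0.025 = $62.96
Medicare: $2,719.80 × 0.03 = $81.59
OASDI: $2,719.80 × 0.0499 = $135.72
SDI: $2,719.80 × 0.0054 = $14.69
Gym membership: $82.66
Parking fee: $158.31
Total deductions = $201.27 + $493.63 + $62.96 + $81.59 + $135.72 + $14.69 + $82.66 + $158.31 = $1,230.83
Net pay = $2,719.80 − $1,230.83 = $1,488.97

$1,488.97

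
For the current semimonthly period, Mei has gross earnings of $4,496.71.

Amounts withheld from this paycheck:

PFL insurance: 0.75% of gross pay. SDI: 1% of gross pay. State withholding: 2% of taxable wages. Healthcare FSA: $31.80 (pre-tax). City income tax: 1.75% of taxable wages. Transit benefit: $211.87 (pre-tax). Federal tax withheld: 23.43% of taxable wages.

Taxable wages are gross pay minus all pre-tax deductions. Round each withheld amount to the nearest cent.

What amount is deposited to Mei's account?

$3,018.36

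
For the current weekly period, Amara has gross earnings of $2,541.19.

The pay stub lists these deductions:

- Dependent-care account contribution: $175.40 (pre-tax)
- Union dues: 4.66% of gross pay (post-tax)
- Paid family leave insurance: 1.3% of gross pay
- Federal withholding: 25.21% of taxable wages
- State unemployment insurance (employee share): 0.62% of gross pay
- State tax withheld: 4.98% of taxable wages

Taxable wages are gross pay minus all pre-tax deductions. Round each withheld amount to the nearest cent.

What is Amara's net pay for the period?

Dependent-care account contribution: $175.40
Taxable wages = $2,541.19 − $175.40 = $2,365.79
Federal withholding: $2,365.79 × 0.2521 = $596.42
State tax withheld: $2,365.79 × 0.0498 = $117.82
Paid family leave insurance: $2,541.19 × 0.013 = $33.04
State unemployment insurance (employee share): $2,541.19 × 0.0062 = $15.76
Union dues: $2,541.19 × 0.0466 = $118.42
Total deductions = $175.40 + $596.42 + $117.82 + $33.04 + $15.76 + $118.42 = $1,056.86
Net pay = $2,541.19 − $1,056.86 = $1,484.33

$1,484.33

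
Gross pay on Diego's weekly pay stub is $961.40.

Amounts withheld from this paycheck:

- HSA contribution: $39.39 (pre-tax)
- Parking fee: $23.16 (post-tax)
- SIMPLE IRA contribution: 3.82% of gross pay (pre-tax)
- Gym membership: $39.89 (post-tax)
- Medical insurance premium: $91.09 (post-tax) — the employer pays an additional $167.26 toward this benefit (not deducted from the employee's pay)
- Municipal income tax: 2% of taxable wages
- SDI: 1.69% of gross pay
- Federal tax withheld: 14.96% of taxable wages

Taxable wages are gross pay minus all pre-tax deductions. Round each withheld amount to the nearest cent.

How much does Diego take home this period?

HSA contribution: $39.39
SIMPLE IRA contribution: $961.40 × 0.0382 = $36.73
Pre-tax total = $39.39 + $36.73 = $76.12
Taxable wages = $961.40 − $76.12 = $885.28
Municipal income tax: $885.28 × 0.02 = $17.71
Federal tax withheld: $885.28 × 0.1496 = $132.44
SDI: $961.40 × 0.0169 = $16.25
Gym membership: $39.89
Parking fee: $23.16
Medical insurance premium: $91.09
(Employer's $167.26 toward medical insurance premium is not withheld from the employee.)
Total deductions = $39.39 + $36.73 + $17.71 + $132.44 + $16.25 + $39.89 + $23.16 + $91.09 = $396.66
Net pay = $961.40 − $396.66 = $564.74

$564.74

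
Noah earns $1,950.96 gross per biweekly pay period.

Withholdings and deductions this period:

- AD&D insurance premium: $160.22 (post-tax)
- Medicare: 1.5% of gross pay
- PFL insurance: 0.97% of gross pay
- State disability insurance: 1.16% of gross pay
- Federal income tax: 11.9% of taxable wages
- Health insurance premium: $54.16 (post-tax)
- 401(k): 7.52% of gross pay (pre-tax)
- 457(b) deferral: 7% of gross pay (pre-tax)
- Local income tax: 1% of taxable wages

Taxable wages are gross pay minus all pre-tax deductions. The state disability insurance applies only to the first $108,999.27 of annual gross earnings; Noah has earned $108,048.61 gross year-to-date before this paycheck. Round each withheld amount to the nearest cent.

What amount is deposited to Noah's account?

$1,178.96

457(b) deferral: $1,950.96 × 0.07 = $136.57
401(k): $1,950.96 × 0.0752 = $146.71
Pre-tax total = $136.57 + $146.71 = $283.28
Taxable wages = $1,950.96 − $283.28 = $1,667.68
Local income tax: $1,667.68 × 0.01 = $16.68
Federal income tax: $1,667.68 × 0.119 = $198.45
State disability insurance: only $108,999.27 − $108,048.61 = $950.66 of this check is subject → $950.66 × 0.0116 = $11.03
PFL insurance: $1,950.96 × 0.0097 = $18.92
Medicare: $1,950.96 × 0.015 = $29.26
Health insurance premium: $54.16
AD&D insurance premium: $160.22
Total deductions = $136.57 + $146.71 + $16.68 + $198.45 + $11.03 + $18.92 + $29.26 + $54.16 + $160.22 = $772.00
Net pay = $1,950.96 − $772.00 = $1,178.96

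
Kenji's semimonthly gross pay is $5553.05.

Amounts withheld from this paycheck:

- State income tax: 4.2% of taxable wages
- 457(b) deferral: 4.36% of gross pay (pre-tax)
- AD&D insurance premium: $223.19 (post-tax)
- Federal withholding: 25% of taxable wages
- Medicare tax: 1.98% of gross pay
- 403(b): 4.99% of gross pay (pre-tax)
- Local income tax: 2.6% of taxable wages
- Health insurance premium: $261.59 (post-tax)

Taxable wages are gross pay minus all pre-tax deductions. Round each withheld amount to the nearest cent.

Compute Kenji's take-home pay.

403(b): $5553.05 × 0.0499 = $277.10
457(b) deferral: $5553.05 × 0.0436 = $242.11
Pre-tax total = $277.10 + $242.11 = $519.21
Taxable wages = $5553.05 − $519.21 = $5033.84
State income tax: $5033.84 × 0.042 = $211.42
Local income tax: $5033.84 × 0.026 = $130.88
Federal withholding: $5033.84 × 0.25 = $1258.46
Medicare tax: $5553.05 × 0.0198 = $109.95
Health insurance premium: $261.59
AD&D insurance premium: $223.19
Total deductions = $277.10 + $242.11 + $211.42 + $130.88 + $1258.46 + $109.95 + $261.59 + $223.19 = $2714.70
Net pay = $5553.05 − $2714.70 = $2838.35

$2838.35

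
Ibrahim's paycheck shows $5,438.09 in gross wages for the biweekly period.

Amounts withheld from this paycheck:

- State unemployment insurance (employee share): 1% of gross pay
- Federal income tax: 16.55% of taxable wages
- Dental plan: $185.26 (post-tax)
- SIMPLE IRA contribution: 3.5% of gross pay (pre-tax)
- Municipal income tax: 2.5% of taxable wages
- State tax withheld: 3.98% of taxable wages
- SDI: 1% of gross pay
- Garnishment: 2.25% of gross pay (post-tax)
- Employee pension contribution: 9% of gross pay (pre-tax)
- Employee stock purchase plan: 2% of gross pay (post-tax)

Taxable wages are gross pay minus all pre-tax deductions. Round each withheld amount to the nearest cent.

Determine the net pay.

$3,137.35

Employee pension contribution: $5,438.09 × 0.09 = $489.43
SIMPLE IRA contribution: $5,438.09 × 0.035 = $190.33
Pre-tax total = $489.43 + $190.33 = $679.76
Taxable wages = $5,438.09 − $679.76 = $4,758.33
Municipal income tax: $4,758.33 × 0.025 = $118.96
Federal income tax: $4,758.33 × 0.1655 = $787.50
State tax withheld: $4,758.33 × 0.0398 = $189.38
SDI: $5,438.09 × 0.01 = $54.38
State unemployment insurance (employee share): $5,438.09 × 0.01 = $54.38
Employee stock purchase plan: $5,438.09 × 0.02 = $108.76
Dental plan: $185.26
Garnishment: $5,438.09 × 0.0225 = $122.36
Total deductions = $489.43 + $190.33 + $118.96 + $787.50 + $189.38 + $54.38 + $54.38 + $108.76 + $185.26 + $122.36 = $2,300.74
Net pay = $5,438.09 − $2,300.74 = $3,137.35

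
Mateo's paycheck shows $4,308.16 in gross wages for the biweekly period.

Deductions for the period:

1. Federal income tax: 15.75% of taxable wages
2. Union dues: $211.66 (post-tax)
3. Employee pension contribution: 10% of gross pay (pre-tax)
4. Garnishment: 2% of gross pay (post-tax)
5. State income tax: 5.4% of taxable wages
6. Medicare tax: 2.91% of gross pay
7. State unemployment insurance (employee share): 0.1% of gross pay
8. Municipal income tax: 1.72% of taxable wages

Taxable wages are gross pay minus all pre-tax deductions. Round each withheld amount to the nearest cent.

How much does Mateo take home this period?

$2,563.09

Employee pension contribution: $4,308.16 × 0.1 = $430.82
Taxable wages = $4,308.16 − $430.82 = $3,877.34
Federal income tax: $3,877.34 × 0.1575 = $610.68
State income tax: $3,877.34 × 0.054 = $209.38
Municipal income tax: $3,877.34 × 0.0172 = $66.69
State unemployment insurance (employee share): $4,308.16 × 0.001 = $4.31
Medicare tax: $4,308.16 × 0.0291 = $125.37
Union dues: $211.66
Garnishment: $4,308.16 × 0.02 = $86.16
Total deductions = $430.82 + $610.68 + $209.38 + $66.69 + $4.31 + $125.37 + $211.66 + $86.16 = $1,745.07
Net pay = $4,308.16 − $1,745.07 = $2,563.09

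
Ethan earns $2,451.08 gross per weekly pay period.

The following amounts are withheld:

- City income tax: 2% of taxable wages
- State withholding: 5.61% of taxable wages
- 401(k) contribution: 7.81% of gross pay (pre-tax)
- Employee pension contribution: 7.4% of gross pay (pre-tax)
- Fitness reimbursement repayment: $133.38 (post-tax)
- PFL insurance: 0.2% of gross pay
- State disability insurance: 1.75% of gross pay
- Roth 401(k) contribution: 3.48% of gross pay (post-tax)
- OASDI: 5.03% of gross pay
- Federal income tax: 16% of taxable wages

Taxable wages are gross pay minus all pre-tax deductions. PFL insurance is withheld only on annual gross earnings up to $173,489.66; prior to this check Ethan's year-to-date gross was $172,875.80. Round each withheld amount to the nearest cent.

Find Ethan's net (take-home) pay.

401(k) contribution: $2,451.08 × 0.0781 = $191.43
Employee pension contribution: $2,451.08 × 0.074 = $181.38
Pre-tax total = $191.43 + $181.38 = $372.81
Taxable wages = $2,451.08 − $372.81 = $2,078.27
Federal income tax: $2,078.27 × 0.16 = $332.52
State withholding: $2,078.27 × 0.0561 = $116.59
City income tax: $2,078.27 × 0.02 = $41.57
PFL insurance: only $173,489.66 − $172,875.80 = $613.86 of this check is subject → $613.86 × 0.002 = $1.23
State disability insurance: $2,451.08 × 0.0175 = $42.89
OASDI: $2,451.08 × 0.0503 = $123.29
Roth 401(k) contribution: $2,451.08 × 0.0348 = $85.30
Fitness reimbursement repayment: $133.38
Total deductions = $191.43 + $181.38 + $332.52 + $116.59 + $41.57 + $1.23 + $42.89 + $123.29 + $85.30 + $133.38 = $1,249.58
Net pay = $2,451.08 − $1,249.58 = $1,201.50

$1,201.50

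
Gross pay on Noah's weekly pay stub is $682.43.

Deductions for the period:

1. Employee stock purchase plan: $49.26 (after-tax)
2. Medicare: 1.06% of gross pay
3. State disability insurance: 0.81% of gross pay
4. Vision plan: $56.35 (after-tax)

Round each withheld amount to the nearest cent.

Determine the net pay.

$564.06

Medicare: $682.43 × 0.0106 = $7.23
State disability insurance: $682.43 × 0.0081 = $5.53
Vision plan: $56.35
Employee stock purchase plan: $49.26
Total deductions = $7.23 + $5.53 + $56.35 + $49.26 = $118.37
Net pay = $682.43 − $118.37 = $564.06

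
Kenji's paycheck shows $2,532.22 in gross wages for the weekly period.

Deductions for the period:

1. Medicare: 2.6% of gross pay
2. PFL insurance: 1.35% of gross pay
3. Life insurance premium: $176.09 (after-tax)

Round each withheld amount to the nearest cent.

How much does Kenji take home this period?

$2,256.11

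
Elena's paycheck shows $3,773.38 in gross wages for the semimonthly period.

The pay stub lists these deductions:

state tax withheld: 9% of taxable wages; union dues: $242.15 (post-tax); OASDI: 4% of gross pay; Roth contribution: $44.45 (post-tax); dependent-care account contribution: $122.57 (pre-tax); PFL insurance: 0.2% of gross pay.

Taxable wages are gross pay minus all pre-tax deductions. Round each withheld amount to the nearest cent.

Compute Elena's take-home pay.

Dependent-care account contribution: $122.57
Taxable wages = $3,773.38 − $122.57 = $3,650.81
State tax withheld: $3,650.81 × 0.09 = $328.57
OASDI: $3,773.38 × 0.04 = $150.94
PFL insurance: $3,773.38 × 0.002 = $7.55
Union dues: $242.15
Roth contribution: $44.45
Total deductions = $122.57 + $328.57 + $150.94 + $7.55 + $242.15 + $44.45 = $896.23
Net pay = $3,773.38 − $896.23 = $2,877.15

$2,877.15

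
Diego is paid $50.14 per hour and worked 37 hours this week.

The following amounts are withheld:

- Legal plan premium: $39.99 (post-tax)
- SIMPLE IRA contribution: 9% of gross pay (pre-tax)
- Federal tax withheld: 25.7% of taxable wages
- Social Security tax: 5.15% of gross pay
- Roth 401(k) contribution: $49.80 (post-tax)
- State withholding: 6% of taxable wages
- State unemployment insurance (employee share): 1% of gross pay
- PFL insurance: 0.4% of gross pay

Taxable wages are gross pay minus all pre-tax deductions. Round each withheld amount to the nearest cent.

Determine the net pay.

$941.75

Gross pay: 37 × $50.14 = $1,855.18
SIMPLE IRA contribution: $1,855.18 × 0.09 = $166.97
Taxable wages = $1,855.18 − $166.97 = $1,688.21
Federal tax withheld: $1,688.21 × 0.257 = $433.87
State withholding: $1,688.21 × 0.06 = $101.29
State unemployment insurance (employee share): $1,855.18 × 0.01 = $18.55
PFL insurance: $1,855.18 × 0.004 = $7.42
Social Security tax: $1,855.18 × 0.0515 = $95.54
Roth 401(k) contribution: $49.80
Legal plan premium: $39.99
Total deductions = $166.97 + $433.87 + $101.29 + $18.55 + $7.42 + $95.54 + $49.80 + $39.99 = $913.43
Net pay = $1,855.18 − $913.43 = $941.75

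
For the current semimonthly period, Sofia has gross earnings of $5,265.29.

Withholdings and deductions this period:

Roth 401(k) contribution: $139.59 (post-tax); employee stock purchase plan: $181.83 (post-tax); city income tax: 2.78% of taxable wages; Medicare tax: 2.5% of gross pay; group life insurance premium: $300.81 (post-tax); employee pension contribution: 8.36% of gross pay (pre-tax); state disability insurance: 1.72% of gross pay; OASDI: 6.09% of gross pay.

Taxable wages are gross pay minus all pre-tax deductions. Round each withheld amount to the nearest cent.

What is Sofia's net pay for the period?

$3,525.89

Employee pension contribution: $5,265.29 × 0.0836 = $440.18
Taxable wages = $5,265.29 − $440.18 = $4,825.11
City income tax: $4,825.11 × 0.0278 = $134.14
State disability insurance: $5,265.29 × 0.0172 = $90.56
OASDI: $5,265.29 × 0.0609 = $320.66
Medicare tax: $5,265.29 × 0.025 = $131.63
Roth 401(k) contribution: $139.59
Group life insurance premium: $300.81
Employee stock purchase plan: $181.83
Total deductions = $440.18 + $134.14 + $90.56 + $320.66 + $131.63 + $139.59 + $300.81 + $181.83 = $1,739.40
Net pay = $5,265.29 − $1,739.40 = $3,525.89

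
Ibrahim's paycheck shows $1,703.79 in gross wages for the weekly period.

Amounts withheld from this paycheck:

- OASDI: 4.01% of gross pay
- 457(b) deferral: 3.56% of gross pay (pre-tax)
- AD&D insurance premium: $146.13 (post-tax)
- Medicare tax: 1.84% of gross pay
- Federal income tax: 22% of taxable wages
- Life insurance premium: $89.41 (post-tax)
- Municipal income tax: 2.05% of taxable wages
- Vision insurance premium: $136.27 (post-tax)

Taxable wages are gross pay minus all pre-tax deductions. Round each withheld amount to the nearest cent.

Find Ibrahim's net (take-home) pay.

$776.49

457(b) deferral: $1,703.79 × 0.0356 = $60.65
Taxable wages = $1,703.79 − $60.65 = $1,643.14
Municipal income tax: $1,643.14 × 0.0205 = $33.68
Federal income tax: $1,643.14 × 0.22 = $361.49
OASDI: $1,703.79 × 0.0401 = $68.32
Medicare tax: $1,703.79 × 0.0184 = $31.35
Vision insurance premium: $136.27
AD&D insurance premium: $146.13
Life insurance premium: $89.41
Total deductions = $60.65 + $33.68 + $361.49 + $68.32 + $31.35 + $136.27 + $146.13 + $89.41 = $927.30
Net pay = $1,703.79 − $927.30 = $776.49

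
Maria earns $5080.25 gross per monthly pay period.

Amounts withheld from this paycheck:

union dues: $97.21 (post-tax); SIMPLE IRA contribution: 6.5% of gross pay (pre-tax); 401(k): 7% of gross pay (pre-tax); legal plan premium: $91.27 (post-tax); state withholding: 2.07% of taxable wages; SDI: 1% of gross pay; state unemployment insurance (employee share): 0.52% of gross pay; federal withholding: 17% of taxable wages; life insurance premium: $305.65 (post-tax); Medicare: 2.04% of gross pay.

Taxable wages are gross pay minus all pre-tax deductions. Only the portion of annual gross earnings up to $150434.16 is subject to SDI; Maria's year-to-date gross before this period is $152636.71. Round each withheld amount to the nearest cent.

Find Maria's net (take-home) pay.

SIMPLE IRA contribution: $5080.25 × 0.065 = $330.22
401(k): $5080.25 × 0.07 = $355.62
Pre-tax total = $330.22 + $355.62 = $685.84
Taxable wages = $5080.25 − $685.84 = $4394.41
Federal withholding: $4394.41 × 0.17 = $747.05
State withholding: $4394.41 × 0.0207 = $90.96
State unemployment insurance (employee share): $5080.25 × 0.0052 = $26.42
SDI: annual cap $150434.16 already reached (YTD $152636.71), so $0.00
Medicare: $5080.25 × 0.0204 = $103.64
Union dues: $97.21
Life insurance premium: $305.65
Legal plan premium: $91.27
Total deductions = $330.22 + $355.62 + $747.05 + $90.96 + $26.42 + $0.00 + $103.64 + $97.21 + $305.65 + $91.27 = $2148.04
Net pay = $5080.25 − $2148.04 = $2932.21

$2932.21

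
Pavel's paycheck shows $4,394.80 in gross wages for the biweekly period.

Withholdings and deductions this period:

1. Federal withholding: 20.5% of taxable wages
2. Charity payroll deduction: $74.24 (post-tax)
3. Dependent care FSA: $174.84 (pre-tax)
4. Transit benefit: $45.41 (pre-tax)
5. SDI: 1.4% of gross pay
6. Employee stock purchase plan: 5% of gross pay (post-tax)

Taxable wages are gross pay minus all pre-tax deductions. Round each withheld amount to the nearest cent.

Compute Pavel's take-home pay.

$2,963.26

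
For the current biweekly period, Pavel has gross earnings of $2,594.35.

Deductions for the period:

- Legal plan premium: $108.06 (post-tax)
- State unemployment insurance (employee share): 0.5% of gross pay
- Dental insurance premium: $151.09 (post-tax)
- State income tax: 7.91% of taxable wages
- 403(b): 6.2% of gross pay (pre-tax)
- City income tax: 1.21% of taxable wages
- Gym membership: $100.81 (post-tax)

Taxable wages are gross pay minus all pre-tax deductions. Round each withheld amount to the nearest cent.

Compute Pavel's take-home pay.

$1,838.63

403(b): $2,594.35 × 0.062 = $160.85
Taxable wages = $2,594.35 − $160.85 = $2,433.50
City income tax: $2,433.50 × 0.0121 = $29.45
State income tax: $2,433.50 × 0.0791 = $192.49
State unemployment insurance (employee share): $2,594.35 × 0.005 = $12.97
Legal plan premium: $108.06
Gym membership: $100.81
Dental insurance premium: $151.09
Total deductions = $160.85 + $29.45 + $192.49 + $12.97 + $108.06 + $100.81 + $151.09 = $755.72
Net pay = $2,594.35 − $755.72 = $1,838.63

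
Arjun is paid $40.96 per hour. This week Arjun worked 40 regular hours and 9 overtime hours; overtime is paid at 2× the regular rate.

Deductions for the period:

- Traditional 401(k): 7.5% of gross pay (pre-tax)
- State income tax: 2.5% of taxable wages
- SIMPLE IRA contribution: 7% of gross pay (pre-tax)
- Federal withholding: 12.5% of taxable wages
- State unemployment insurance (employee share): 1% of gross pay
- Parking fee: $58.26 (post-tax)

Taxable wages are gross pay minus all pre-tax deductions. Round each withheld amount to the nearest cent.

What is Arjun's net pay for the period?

$1,644.50

Regular pay: 40 × $40.96 = $1,638.40
Overtime pay: 9 × $40.96 × 2 = $737.28
Gross pay = $1,638.40 + $737.28 = $2,375.68
SIMPLE IRA contribution: $2,375.68 × 0.07 = $166.30
Traditional 401(k): $2,375.68 × 0.075 = $178.18
Pre-tax total = $166.30 + $178.18 = $344.48
Taxable wages = $2,375.68 − $344.48 = $2,031.20
State income tax: $2,031.20 × 0.025 = $50.78
Federal withholding: $2,031.20 × 0.125 = $253.90
State unemployment insurance (employee share): $2,375.68 × 0.01 = $23.76
Parking fee: $58.26
Total deductions = $166.30 + $178.18 + $50.78 + $253.90 + $23.76 + $58.26 = $731.18
Net pay = $2,375.68 − $731.18 = $1,644.50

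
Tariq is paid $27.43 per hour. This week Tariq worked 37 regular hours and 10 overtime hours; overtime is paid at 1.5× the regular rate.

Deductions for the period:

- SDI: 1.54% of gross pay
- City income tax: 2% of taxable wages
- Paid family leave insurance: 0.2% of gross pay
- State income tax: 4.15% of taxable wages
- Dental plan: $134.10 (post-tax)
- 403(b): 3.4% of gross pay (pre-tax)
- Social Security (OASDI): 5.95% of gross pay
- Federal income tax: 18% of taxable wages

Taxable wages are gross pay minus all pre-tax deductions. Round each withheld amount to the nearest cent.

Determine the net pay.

Regular pay: 37 × $27.43 = $1,014.91
Overtime pay: 10 × $27.43 × 1.5 = $411.45
Gross pay = $1,014.91 + $411.45 = $1,426.36
403(b): $1,426.36 × 0.034 = $48.50
Taxable wages = $1,426.36 − $48.50 = $1,377.86
Federal income tax: $1,377.86 × 0.18 = $248.01
State income tax: $1,377.86 × 0.0415 = $57.18
City income tax: $1,377.86 × 0.02 = $27.56
Paid family leave insurance: $1,426.36 × 0.002 = $2.85
Social Security (OASDI): $1,426.36 × 0.0595 = $84.87
SDI: $1,426.36 × 0.0154 = $21.97
Dental plan: $134.10
Total deductions = $48.50 + $248.01 + $57.18 + $27.56 + $2.85 + $84.87 + $21.97 + $134.10 = $625.04
Net pay = $1,426.36 − $625.04 = $801.32

$801.32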